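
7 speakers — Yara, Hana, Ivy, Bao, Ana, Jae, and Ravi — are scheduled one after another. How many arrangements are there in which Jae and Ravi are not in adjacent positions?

There are 7! = 5040 arrangements in all. If Jae and Ravi are adjacent, merging them into one block gives 2·(6)! = 1440 arrangements.
Complementary counting: 5040 − 1440 = 3600.

3600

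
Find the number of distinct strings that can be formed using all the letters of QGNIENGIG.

15120

QGNIENGIG has 9 letters with G appearing 3 times, I appearing twice, and N appearing twice.
Dividing 9! = 362880 by 3!·2!·2! = 24 for the repeated letters gives 15120.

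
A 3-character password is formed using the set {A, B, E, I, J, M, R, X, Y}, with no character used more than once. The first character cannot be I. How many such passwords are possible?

The first character has 9−1 = 8 choices (anything except I).
The remaining 2 characters are filled from the other 8 symbols without repetition: 8 × 7 = 56.
Total: 8 × 56 = 448.

448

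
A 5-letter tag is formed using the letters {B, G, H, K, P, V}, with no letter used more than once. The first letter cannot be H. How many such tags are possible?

The first letter has 6−1 = 5 choices (anything except H).
The remaining 4 letters are filled from the other 5 symbols without repetition: 5 × 4 × 3 × 2 = 120.
Total: 5 × 120 = 600.

600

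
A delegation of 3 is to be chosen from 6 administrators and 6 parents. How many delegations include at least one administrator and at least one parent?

180

With no constraint there are C(12,3) = 220 possible selections.
Subtract selections that omit an entire group: no administrators → C(6,3) = 20; no parents → C(6,3) = 20.
Both groups omitted at once is impossible, so 220 − 40 = 180.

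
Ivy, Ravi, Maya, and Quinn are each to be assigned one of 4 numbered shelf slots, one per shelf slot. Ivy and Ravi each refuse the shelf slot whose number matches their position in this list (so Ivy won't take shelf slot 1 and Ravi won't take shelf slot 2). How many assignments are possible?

14

Let Aᵢ (for i ∈ {1, 2}) be the placements that put person i in their forbidden shelf slot. Any j of these fix j positions, leaving (4−j)! ways to fill the rest, and there are C(2,j) ways to pick which j.
By inclusion–exclusion, the number of valid placements is Σ_{j=0}^{2} (−1)^j C(2,j)·(4−j)!.
Computing: 24 − 12 + 2 = 14.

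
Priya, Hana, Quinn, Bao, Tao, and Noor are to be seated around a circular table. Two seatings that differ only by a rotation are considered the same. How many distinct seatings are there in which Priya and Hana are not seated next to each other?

All circular seatings of 6 people number (5)! = 120.
Seatings with Priya beside Hana: treat them as a block with 2 internal orders, giving 2 × (4)! = 48.
Subtracting, 120 − 48 = 72.

72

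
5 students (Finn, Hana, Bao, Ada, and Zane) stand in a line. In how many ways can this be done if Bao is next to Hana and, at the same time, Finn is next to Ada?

24

Treat {Bao,Hana} as one block (2 orders) and {Finn,Ada} as another (2 orders).
That leaves 3 units to arrange: 2 × 2 × 3! = 4 × 6 = 24.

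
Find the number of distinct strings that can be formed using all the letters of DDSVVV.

60

DDSVVV has 6 letters with D appearing twice and V appearing 3 times.
So there are 6! / (3!·2!) = 60 distinguishable arrangements.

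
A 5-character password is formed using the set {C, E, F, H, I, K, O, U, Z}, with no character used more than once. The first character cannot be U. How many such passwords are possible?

13440

The first character has 9−1 = 8 choices (anything except U).
The remaining 4 characters are filled from the other 8 symbols without repetition: 8 × 7 × 6 × 5 = 1680.
Total: 8 × 1680 = 13440.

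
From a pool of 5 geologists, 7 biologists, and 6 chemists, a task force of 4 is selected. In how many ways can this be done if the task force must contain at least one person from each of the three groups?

1575

Unrestricted: C(18,4) = 3060 ways to pick any 4 of the 18.
Selections missing a whole group: no geologists → C(13,4) = 715; no biologists → C(11,4) = 330; no chemists → C(12,4) = 495.
Add back selections omitting two groups (i.e. drawn from a single group): C(5,4) + C(7,4) + C(6,4) = 55.
By inclusion–exclusion: 3060 − 1540 + 55 = 1575.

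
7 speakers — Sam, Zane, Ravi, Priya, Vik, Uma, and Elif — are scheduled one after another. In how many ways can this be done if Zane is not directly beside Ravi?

3600

Of the 7! = 5040 arrangements, those with Zane and Ravi adjacent number 2 × 6! = 1440 (treat the pair as a block with 2 internal orders).
Complementary counting: 5040 − 1440 = 3600.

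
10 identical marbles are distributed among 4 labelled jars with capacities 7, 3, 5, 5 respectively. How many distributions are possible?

By stars and bars, unrestricted non-negative solutions to x_1+…+x_4 = 10 number C(10+3,3) = 286.
Subtract solutions that violate a single cap (substitute x_i' = x_i − (cap_i+1)): x_1 ≥ 8 gives C(5,3) = 10; x_2 ≥ 4 gives C(9,3) = 84; x_3 ≥ 6 gives C(7,3) = 35; x_4 ≥ 6 gives C(7,3) = 35. Together 164.
Add back pairs where two caps are both exceeded: 0 + 0 + 0 + 1 + 1 + 0 = 2.
By inclusion–exclusion the count is 286 − 164 + 2 = 124.

124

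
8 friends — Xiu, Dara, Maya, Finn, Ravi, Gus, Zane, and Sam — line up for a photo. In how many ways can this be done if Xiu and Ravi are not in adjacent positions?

There are 8! = 40320 arrangements in all. If Xiu and Ravi are adjacent, merging them into one block gives 2·(7)! = 10080 arrangements.
Complementary counting: 40320 − 10080 = 30240.

30240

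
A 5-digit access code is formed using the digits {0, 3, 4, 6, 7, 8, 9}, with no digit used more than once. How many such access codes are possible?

Choose and order 5 of the 7 symbols: the first digit has 7 options, the next 6, and so on down to 3.
7 × 6 × 5 × 4 × 3 = 2520.

2520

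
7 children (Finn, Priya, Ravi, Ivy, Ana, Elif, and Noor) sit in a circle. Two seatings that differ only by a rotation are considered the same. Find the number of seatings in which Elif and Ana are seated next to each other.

240

Glue Elif and Ana into a block (2 internal orders). Seating 6 units around a circle gives (5)! arrangements.
So 2 × (5)! = 2 × 120 = 240.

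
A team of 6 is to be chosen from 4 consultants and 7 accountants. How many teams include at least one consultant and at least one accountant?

Unrestricted: C(11,6) = 462 ways to pick any 6 of the 11.
Subtract selections that omit an entire group: no consultants → C(7,6) = 7; no accountants → C(4,6) = 0.
Both groups omitted at once is impossible, so 462 − 7 = 455.

455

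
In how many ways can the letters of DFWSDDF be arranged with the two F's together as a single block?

Treat the 2 copies of F as a single block. The multiset to arrange is then {FF, D, D, D, S, W}, 6 items in all.
That gives (6)!/(3!) = 120 arrangements.

120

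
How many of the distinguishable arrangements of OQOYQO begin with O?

30

Fix O in the first position and arrange the remaining 5 letters.
Those 5 letters have O appearing twice and Q appearing twice, giving (5)!/(2!·2!) = 30.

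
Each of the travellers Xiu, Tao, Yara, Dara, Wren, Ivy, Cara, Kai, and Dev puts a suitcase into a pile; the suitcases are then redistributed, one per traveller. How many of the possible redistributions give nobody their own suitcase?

133496

This is the derangement count D_9: permutations of 9 items with no fixed point.
By inclusion–exclusion this is Σ_{j=0}^{9} (−1)^j C(9,j)·(9−j)!.
Computing: 362880 − 362880 + 181440 − 60480 + 15120 − 3024 + 504 − 72 + 9 − 1 = 133496.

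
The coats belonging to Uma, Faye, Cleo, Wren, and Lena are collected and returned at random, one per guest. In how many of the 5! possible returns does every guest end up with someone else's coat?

Let Aᵢ be the assignments in which guest i gets their own coat. We want the size of the complement of A₁∪…∪A_5.
By inclusion–exclusion this is Σ_{j=0}^{5} (−1)^j C(5,j)·(5−j)!.
Computing: 120 − 120 + 60 − 20 + 5 − 1 = 44.

44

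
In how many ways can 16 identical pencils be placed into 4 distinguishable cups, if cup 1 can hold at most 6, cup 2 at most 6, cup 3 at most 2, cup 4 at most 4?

10

By stars and bars, unrestricted non-negative solutions to x_1+…+x_4 = 16 number C(16+3,3) = 969.
Subtract solutions that violate a single cap (substitute x_i' = x_i − (cap_i+1)): x_1 ≥ 7 gives C(12,3) = 220; x_2 ≥ 7 gives C(12,3) = 220; x_3 ≥ 3 gives C(16,3) = 560; x_4 ≥ 5 gives C(14,3) = 364. Together 1364.
Add back pairs where two caps are both exceeded: 10 + 84 + 35 + 84 + 35 + 165 = 413.
Subtract triples: 0 + 0 + 4 + 4 = 8.
By inclusion–exclusion the count is 969 − 1364 + 413 − 8 = 10.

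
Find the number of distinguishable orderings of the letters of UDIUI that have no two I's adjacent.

18

Total arrangements of UDIUI: 5!/(2!·2!) = 30.
Arrangements with the I's together: treat II as one letter, giving (4)!/(2!) = 12.
Subtracting, 30 − 12 = 18 arrangements keep the I's apart.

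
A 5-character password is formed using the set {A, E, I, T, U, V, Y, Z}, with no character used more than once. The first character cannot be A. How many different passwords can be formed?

The first character has 8−1 = 7 choices (anything except A).
The remaining 4 characters are filled from the other 7 symbols without repetition: 7 × 6 × 5 × 4 = 840.
Total: 7 × 840 = 5880.

5880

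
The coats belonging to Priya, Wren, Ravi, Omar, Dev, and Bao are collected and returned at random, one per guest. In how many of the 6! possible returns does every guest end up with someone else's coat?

Let Aᵢ be the assignments in which guest i gets their own coat. We want the size of the complement of A₁∪…∪A_6.
By inclusion–exclusion this is Σ_{j=0}^{6} (−1)^j C(6,j)·(6−j)!.
Computing: 720 − 720 + 360 − 120 + 30 − 6 + 1 = 265.

265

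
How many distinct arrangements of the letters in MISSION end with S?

Fix S in the last position and arrange the remaining 6 letters.
Those 6 letters have I appearing twice, giving (6)!/(2!) = 360.

360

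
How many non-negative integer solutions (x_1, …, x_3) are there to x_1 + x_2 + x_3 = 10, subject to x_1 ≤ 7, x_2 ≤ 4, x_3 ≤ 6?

29

By stars and bars, unrestricted non-negative solutions to x_1+…+x_3 = 10 number C(10+2,2) = 66.
Subtract solutions that violate a single cap (substitute x_i' = x_i − (cap_i+1)): x_1 ≥ 8 gives C(4,2) = 6; x_2 ≥ 5 gives C(7,2) = 21; x_3 ≥ 7 gives C(5,2) = 10. Together 37.
No two caps can be exceeded simultaneously, so the pair terms are all 0.
By inclusion–exclusion the count is 66 − 37 + 0 = 29.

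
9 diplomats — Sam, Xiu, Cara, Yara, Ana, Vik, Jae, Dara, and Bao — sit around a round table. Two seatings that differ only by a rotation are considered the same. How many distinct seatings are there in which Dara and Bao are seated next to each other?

10080

Glue Dara and Bao into a block (2 internal orders). Seating 8 units around a circle gives (7)! arrangements.
So 2 × (7)! = 2 × 5040 = 10080.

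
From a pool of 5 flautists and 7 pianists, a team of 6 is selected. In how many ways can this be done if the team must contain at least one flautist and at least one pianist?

917

Total 6-person selections from all 12: C(12,6) = 924.
Subtract selections that omit an entire group: no flautists → C(7,6) = 7; no pianists → C(5,6) = 0.
Both groups omitted at once is impossible, so 924 − 7 = 917.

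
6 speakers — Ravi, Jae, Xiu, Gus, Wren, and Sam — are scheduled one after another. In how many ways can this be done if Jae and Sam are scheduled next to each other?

240

Treat {Jae, Sam} as a single unit. There are 5 units to order, and the pair itself can be ordered 2 ways.
That gives 2 × 5! = 2 × 120 = 240.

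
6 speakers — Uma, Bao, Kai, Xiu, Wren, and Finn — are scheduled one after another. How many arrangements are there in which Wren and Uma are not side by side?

Of the 6! = 720 arrangements, those with Wren and Uma adjacent number 2 × 5! = 240 (treat the pair as a block with 2 internal orders).
Complementary counting: 720 − 240 = 480.

480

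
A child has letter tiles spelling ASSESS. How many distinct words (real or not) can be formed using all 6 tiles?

30

Letter multiplicities in ASSESS: A×1, E×1, S×4.
The number of distinct arrangements is 6!/(4!) = 720/24 = 30.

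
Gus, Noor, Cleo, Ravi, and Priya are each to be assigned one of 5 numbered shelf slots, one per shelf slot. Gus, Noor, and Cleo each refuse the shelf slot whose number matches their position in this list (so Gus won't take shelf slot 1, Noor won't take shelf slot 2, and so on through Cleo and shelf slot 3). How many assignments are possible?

64

Let Aᵢ (for i ∈ {1, 2, 3}) be the placements that put person i in their forbidden shelf slot. Any j of these fix j positions, leaving (5−j)! ways to fill the rest, and there are C(3,j) ways to pick which j.
By inclusion–exclusion, the number of valid placements is Σ_{j=0}^{3} (−1)^j C(3,j)·(5−j)!.
Computing: 120 − 72 + 18 − 2 = 64.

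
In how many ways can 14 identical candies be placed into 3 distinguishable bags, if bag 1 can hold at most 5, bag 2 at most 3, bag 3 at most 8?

6

Without the upper bounds there are C(16,2) = 120 ways to split 14 among 3 bags.
Subtract solutions that violate a single cap (substitute x_i' = x_i − (cap_i+1)): x_1 ≥ 6 gives C(10,2) = 45; x_2 ≥ 4 gives C(12,2) = 66; x_3 ≥ 9 gives C(7,2) = 21. Together 132.
Add back pairs where two caps are both exceeded: 15 + 0 + 3 = 18.
By inclusion–exclusion the count is 120 − 132 + 18 = 6.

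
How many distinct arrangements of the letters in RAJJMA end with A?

60

Fix A in the last position and arrange the remaining 5 letters.
Those 5 letters have J appearing twice, giving (5)!/(2!) = 60.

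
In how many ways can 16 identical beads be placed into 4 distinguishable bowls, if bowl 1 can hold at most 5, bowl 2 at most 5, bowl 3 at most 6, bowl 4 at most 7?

111

Without the upper bounds there are C(19,3) = 969 ways to split 16 among 4 bowls.
Subtract solutions that violate a single cap (substitute x_i' = x_i − (cap_i+1)): x_1 ≥ 6 gives C(13,3) = 286; x_2 ≥ 6 gives C(13,3) = 286; x_3 ≥ 7 gives C(12,3) = 220; x_4 ≥ 8 gives C(11,3) = 165. Together 957.
Add back pairs where two caps are both exceeded: 35 + 20 + 10 + 20 + 10 + 4 = 99.
By inclusion–exclusion the count is 969 − 957 + 99 = 111.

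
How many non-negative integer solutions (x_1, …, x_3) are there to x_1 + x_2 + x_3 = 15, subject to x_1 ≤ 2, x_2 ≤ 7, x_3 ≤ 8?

6

Ignoring the caps, the number of non-negative solutions to x_1+…+x_3 = 15 is C(17,2) = 136.
Subtract solutions that violate a single cap (substitute x_i' = x_i − (cap_i+1)): x_1 ≥ 3 gives C(14,2) = 91; x_2 ≥ 8 gives C(9,2) = 36; x_3 ≥ 9 gives C(8,2) = 28. Together 155.
Add back pairs where two caps are both exceeded: 15 + 10 + 0 = 25.
By inclusion–exclusion the count is 136 − 155 + 25 = 6.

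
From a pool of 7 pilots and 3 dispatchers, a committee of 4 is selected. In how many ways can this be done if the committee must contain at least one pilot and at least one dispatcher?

With no constraint there are C(10,4) = 210 possible selections.
Subtract selections that omit an entire group: no pilots → C(3,4) = 0; no dispatchers → C(7,4) = 35.
Both groups omitted at once is impossible, so 210 − 35 = 175.

175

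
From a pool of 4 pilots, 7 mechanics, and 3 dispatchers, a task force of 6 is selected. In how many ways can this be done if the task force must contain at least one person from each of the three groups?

Total 6-person selections from all 14: C(14,6) = 3003.
Selections missing a whole group: no pilots → C(10,6) = 210; no mechanics → C(7,6) = 7; no dispatchers → C(11,6) = 462.
Add back selections omitting two groups (i.e. drawn from a single group): C(4,6) + C(7,6) + C(3,6) = 7.
By inclusion–exclusion: 3003 − 679 + 7 = 2331.

2331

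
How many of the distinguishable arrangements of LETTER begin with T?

With the first slot taken by T, it remains to arrange the other 5 letters (LETER).
Those 5 letters have E appearing twice, giving (5)!/(2!) = 60.

60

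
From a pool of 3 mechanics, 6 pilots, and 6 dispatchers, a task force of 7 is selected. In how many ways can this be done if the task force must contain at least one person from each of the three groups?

With no constraint there are C(15,7) = 6435 possible selections.
Selections missing a whole group: no mechanics → C(12,7) = 792; no pilots → C(9,7) = 36; no dispatchers → C(9,7) = 36.
Add back selections omitting two groups (i.e. drawn from a single group): C(3,7) + C(6,7) + C(6,7) = 0.
By inclusion–exclusion: 6435 − 864 + 0 = 5571.

5571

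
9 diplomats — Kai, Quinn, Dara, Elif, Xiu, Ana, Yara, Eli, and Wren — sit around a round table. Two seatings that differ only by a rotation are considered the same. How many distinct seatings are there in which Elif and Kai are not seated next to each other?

All circular seatings of 9 people number (8)! = 40320.
Those with Elif next to Kai: fuse the pair into one unit and seat 8 units around a circle — 2·(7)! = 10080.
Subtracting, 40320 − 10080 = 30240.

30240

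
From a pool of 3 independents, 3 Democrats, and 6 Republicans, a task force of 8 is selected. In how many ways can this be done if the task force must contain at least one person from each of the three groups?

Unrestricted: C(12,8) = 495 ways to pick any 8 of the 12.
Selections missing a whole group: no independents → C(9,8) = 9; no Democrats → C(9,8) = 9; no Republicans → C(6,8) = 0.
Add back selections omitting two groups (i.e. drawn from a single group): C(3,8) + C(3,8) + C(6,8) = 0.
By inclusion–exclusion: 495 − 18 + 0 = 477.

477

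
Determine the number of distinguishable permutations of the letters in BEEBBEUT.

Letter multiplicities in BEEBBEUT: B×3, E×3, T×1, U×1.
Dividing 8! = 40320 by 3!·3! = 36 for the repeated letters gives 1120.

1120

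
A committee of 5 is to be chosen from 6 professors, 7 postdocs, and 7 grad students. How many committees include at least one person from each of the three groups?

10976

Total 5-person selections from all 20: C(20,5) = 15504.
Subtract selections that omit an entire group: no professors → C(14,5) = 2002; no postdocs → C(13,5) = 1287; no grad students → C(13,5) = 1287.
Add back selections omitting two groups (i.e. drawn from a single group): C(6,5) + C(7,5) + C(7,5) = 48.
By inclusion–exclusion: 15504 − 4576 + 48 = 10976.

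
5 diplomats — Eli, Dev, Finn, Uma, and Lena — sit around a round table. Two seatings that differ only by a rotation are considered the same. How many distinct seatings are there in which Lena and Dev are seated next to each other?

12

Treat {Lena, Dev} as one unit (2 internal orders) and seat the resulting 4 units around the table: (3)! circular arrangements.
So 2 × (3)! = 2 × 6 = 12.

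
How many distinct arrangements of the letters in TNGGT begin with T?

With the first slot taken by T, it remains to arrange the other 4 letters (NGGT).
Those 4 letters have G appearing twice, giving (4)!/(2!) = 12.

12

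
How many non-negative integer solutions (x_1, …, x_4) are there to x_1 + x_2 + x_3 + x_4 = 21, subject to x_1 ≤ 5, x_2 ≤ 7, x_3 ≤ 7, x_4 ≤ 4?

10

Ignoring the caps, the number of non-negative solutions to x_1+…+x_4 = 21 is C(24,3) = 2024.
Subtract solutions that violate a single cap (substitute x_i' = x_i − (cap_i+1)): x_1 ≥ 6 gives C(18,3) = 816; x_2 ≥ 8 gives C(16,3) = 560; x_3 ≥ 8 gives C(16,3) = 560; x_4 ≥ 5 gives C(19,3) = 969. Together 2905.
Add back pairs where two caps are both exceeded: 120 + 120 + 286 + 56 + 165 + 165 = 912.
Subtract triples: 0 + 10 + 10 + 1 = 21.
By inclusion–exclusion the count is 2024 − 2905 + 912 − 21 = 10.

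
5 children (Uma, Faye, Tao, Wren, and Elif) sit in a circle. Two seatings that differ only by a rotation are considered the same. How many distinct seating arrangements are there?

Around a circle, 5 distinct people have 5!/5 = (4)! = 24 rotationally distinct seatings.

24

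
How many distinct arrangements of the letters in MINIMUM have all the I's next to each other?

120

Treat the 2 copies of I as a single block. The multiset to arrange is then {II, M, M, M, N, U}, 6 items in all.
That gives (6)!/(3!) = 120 arrangements.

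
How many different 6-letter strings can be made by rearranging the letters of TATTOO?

60

The 6 letters of TATTOO have repeats: O appearing twice and T appearing 3 times.
The number of distinct arrangements is 6!/(3!·2!) = 720/12 = 60.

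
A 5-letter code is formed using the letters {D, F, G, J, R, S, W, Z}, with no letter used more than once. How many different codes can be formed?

6720

This is a permutation of 5 out of 8: P(8,5) = 8!/3!.
8 × 7 × 6 × 5 × 4 = 6720.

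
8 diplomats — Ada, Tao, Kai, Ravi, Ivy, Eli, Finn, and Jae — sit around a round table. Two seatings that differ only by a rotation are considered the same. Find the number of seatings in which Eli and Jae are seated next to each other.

Glue Eli and Jae into a block (2 internal orders). Seating 7 units around a circle gives (6)! arrangements.
So 2 × (6)! = 2 × 720 = 1440.

1440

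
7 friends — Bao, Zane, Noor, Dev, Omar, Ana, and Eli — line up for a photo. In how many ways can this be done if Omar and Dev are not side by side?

3600

There are 7! = 5040 arrangements in all. If Omar and Dev are adjacent, merging them into one block gives 2·(6)! = 1440 arrangements.
Complementary counting: 5040 − 1440 = 3600.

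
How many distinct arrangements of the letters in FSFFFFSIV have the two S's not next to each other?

There are 9!/(5!·2!) = 1512 arrangements of FSFFFFSIV in total.
If the two S's are adjacent, glue them into one block, leaving 8 items to arrange: (8)!/(5!) = 336 ways.
Hence 1512 − 336 = 1176.

1176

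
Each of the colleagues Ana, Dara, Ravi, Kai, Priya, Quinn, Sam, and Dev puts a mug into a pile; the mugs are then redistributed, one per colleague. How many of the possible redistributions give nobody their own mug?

14833

Let Aᵢ be the assignments in which colleague i gets their own mug. We want the size of the complement of A₁∪…∪A_8.
By inclusion–exclusion this is Σ_{j=0}^{8} (−1)^j C(8,j)·(8−j)!.
Computing: 40320 − 40320 + 20160 − 6720 + 1680 − 336 + 56 − 8 + 1 = 14833.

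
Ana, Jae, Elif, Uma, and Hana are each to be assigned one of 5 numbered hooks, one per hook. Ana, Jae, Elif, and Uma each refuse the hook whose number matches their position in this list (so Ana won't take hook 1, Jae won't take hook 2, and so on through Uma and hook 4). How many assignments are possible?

Let Aᵢ (for 1 ≤ i ≤ 4) be the placements that put person i in their forbidden hook. Any j of these fix j positions, leaving (5−j)! ways to fill the rest, and there are C(4,j) ways to pick which j.
By inclusion–exclusion, the number of valid placements is Σ_{j=0}^{4} (−1)^j C(4,j)·(5−j)!.
Computing: 120 − 96 + 36 − 8 + 1 = 53.

53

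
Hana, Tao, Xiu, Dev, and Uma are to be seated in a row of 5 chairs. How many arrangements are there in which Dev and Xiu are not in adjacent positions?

Of the 5! = 120 arrangements, those with Dev and Xiu adjacent number 2 × 4! = 48 (treat the pair as a block with 2 internal orders).
Complementary counting: 120 − 48 = 72.

72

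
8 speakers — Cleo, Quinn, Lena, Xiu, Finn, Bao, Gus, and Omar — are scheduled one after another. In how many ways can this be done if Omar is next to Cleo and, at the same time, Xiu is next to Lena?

Treat {Omar,Cleo} as one block (2 orders) and {Xiu,Lena} as another (2 orders).
That leaves 6 units to arrange: 2 × 2 × 6! = 4 × 720 = 2880.

2880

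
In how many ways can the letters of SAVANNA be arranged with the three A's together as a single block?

Treat the 3 copies of A as a single block. The multiset to arrange is then {AAA, N, N, S, V}, 5 items in all.
That gives (5)!/(2!) = 60 arrangements.

60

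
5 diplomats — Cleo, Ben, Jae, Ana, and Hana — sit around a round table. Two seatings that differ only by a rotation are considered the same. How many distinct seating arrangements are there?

Fix one person's seat to break rotational symmetry; the remaining 4 people can be arranged in (4)! = 24 ways.

24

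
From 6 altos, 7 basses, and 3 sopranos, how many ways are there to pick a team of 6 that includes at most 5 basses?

Split by how many basses are chosen (0 through 5).
Sum: C(7,0)·C(9,6) + C(7,1)·C(9,5) + C(7,2)·C(9,4) + C(7,3)·C(9,3) + C(7,4)·C(9,2) + C(7,5)·C(9,1) = 84 + 882 + 2646 + 2940 + 1260 + 189 = 8001.

8001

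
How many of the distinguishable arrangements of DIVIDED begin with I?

Fix I in the first position and arrange the remaining 6 letters.
Those 6 letters have D appearing 3 times, giving (6)!/(3!) = 120.

120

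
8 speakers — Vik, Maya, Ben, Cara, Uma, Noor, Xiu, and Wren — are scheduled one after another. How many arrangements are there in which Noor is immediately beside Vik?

10080

Glue Noor and Vik into one block (2 internal orders), leaving 7 units to arrange in a row.
That gives 2 × 7! = 2 × 5040 = 10080.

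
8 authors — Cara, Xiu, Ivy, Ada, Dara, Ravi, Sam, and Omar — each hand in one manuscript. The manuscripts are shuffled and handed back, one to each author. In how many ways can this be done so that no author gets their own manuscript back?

14833

This is the derangement count D_8: permutations of 8 items with no fixed point.
By inclusion–exclusion this is Σ_{j=0}^{8} (−1)^j C(8,j)·(8−j)!.
Computing: 40320 − 40320 + 20160 − 6720 + 1680 − 336 + 56 − 8 + 1 = 14833.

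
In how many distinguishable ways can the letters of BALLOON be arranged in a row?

1260

Letter multiplicities in BALLOON: A×1, B×1, L×2, N×1, O×2.
So there are 7! / (2!·2!) = 1260 distinguishable arrangements.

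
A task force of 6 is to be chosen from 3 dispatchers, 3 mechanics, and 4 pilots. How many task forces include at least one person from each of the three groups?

195

With no constraint there are C(10,6) = 210 possible selections.
Selections missing a whole group: no dispatchers → C(7,6) = 7; no mechanics → C(7,6) = 7; no pilots → C(6,6) = 1.
Add back selections omitting two groups (i.e. drawn from a single group): C(3,6) + C(3,6) + C(4,6) = 0.
By inclusion–exclusion: 210 − 15 + 0 = 195.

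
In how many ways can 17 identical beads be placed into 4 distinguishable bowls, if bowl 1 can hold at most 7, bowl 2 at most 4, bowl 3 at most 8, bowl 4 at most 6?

Ignoring the caps, the number of non-negative solutions to x_1+…+x_4 = 17 is C(20,3) = 1140.
Subtract solutions that violate a single cap (substitute x_i' = x_i − (cap_i+1)): x_1 ≥ 8 gives C(12,3) = 220; x_2 ≥ 5 gives C(15,3) = 455; x_3 ≥ 9 gives C(11,3) = 165; x_4 ≥ 7 gives C(13,3) = 286. Together 1126.
Add back pairs where two caps are both exceeded: 35 + 1 + 10 + 20 + 56 + 4 = 126.
By inclusion–exclusion the count is 1140 − 1126 + 126 = 140.

140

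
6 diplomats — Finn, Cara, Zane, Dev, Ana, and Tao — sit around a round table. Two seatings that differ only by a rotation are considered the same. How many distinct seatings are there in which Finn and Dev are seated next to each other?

48

Treat {Finn, Dev} as one unit (2 internal orders) and seat the resulting 5 units around the table: (4)! circular arrangements.
So 2 × (4)! = 2 × 24 = 48.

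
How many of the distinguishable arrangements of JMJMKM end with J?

20

With the last slot taken by J, it remains to arrange the other 5 letters (MJMKM).
Those 5 letters have M appearing 3 times, giving (5)!/(3!) = 20.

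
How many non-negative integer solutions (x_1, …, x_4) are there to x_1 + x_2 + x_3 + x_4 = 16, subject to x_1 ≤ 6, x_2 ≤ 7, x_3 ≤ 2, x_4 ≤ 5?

Without the upper bounds there are C(19,3) = 969 ways to split 16 among 4 variables.
Subtract solutions that violate a single cap (substitute x_i' = x_i − (cap_i+1)): x_1 ≥ 7 gives C(12,3) = 220; x_2 ≥ 8 gives C(11,3) = 165; x_3 ≥ 3 gives C(16,3) = 560; x_4 ≥ 6 gives C(13,3) = 286. Together 1231.
Add back pairs where two caps are both exceeded: 4 + 84 + 20 + 56 + 10 + 120 = 294.
Subtract triples: 0 + 0 + 1 + 0 = 1.
By inclusion–exclusion the count is 969 − 1231 + 294 − 1 = 31.

31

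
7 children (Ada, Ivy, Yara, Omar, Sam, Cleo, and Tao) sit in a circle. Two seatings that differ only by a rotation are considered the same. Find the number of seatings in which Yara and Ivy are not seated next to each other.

480

All circular seatings of 7 people number (6)! = 720.
Those with Yara next to Ivy: fuse the pair into one unit and seat 6 units around a circle — 2·(5)! = 240.
Subtracting, 720 − 240 = 480.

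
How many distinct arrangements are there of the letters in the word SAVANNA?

SAVANNA has 7 letters with A appearing 3 times and N appearing twice.
Dividing 7! = 5040 by 3!·2! = 12 for the repeated letters gives 420.

420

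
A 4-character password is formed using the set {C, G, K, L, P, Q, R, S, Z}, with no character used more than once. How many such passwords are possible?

With no repetition, fill the 4 characters in order: 9 choices, then 8, down to 6.
9 × 8 × 7 × 6 = 3024.

3024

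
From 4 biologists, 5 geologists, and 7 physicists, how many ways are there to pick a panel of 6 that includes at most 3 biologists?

7942

Split by how many biologists are chosen (0 through 3).
Sum: C(4,0)·C(12,6) + C(4,1)·C(12,5) + C(4,2)·C(12,4) + C(4,3)·C(12,3) = 924 + 3168 + 2970 + 880 = 7942.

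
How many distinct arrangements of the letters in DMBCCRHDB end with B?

10080

With the last slot taken by B, it remains to arrange the other 8 letters (DMCCRHDB).
Those 8 letters have C appearing twice and D appearing twice, giving (8)!/(2!·2!) = 10080.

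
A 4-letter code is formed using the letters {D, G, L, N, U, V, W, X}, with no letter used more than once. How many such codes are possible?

1680

This is a permutation of 4 out of 8: P(8,4) = 8!/4!.
8 × 7 × 6 × 5 = 1680.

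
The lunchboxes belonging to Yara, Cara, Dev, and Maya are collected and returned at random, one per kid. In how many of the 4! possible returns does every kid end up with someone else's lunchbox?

9

Count assignments avoiding every fixed point. For any j of the 4 kids fixed to their own lunchbox, the other 4−j can be arranged in (4−j)! ways.
By inclusion–exclusion this is Σ_{j=0}^{4} (−1)^j C(4,j)·(4−j)!.
Computing: 24 − 24 + 12 − 4 + 1 = 9.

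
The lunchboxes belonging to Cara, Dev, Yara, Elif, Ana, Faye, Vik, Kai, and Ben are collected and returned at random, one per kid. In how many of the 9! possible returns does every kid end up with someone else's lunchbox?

133496

Count assignments avoiding every fixed point. For any j of the 9 kids fixed to their own lunchbox, the other 9−j can be arranged in (9−j)! ways.
By inclusion–exclusion this is Σ_{j=0}^{9} (−1)^j C(9,j)·(9−j)!.
Computing: 362880 − 362880 + 181440 − 60480 + 15120 − 3024 + 504 − 72 + 9 − 1 = 133496.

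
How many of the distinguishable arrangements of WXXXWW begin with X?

Fix X in the first position and arrange the remaining 5 letters.
Those 5 letters have W appearing 3 times and X appearing twice, giving (5)!/(3!·2!) = 10.

10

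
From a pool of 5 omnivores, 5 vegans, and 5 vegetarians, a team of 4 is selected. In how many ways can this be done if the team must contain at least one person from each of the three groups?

750

With no constraint there are C(15,4) = 1365 possible selections.
Selections missing a whole group: no omnivores → C(10,4) = 210; no vegans → C(10,4) = 210; no vegetarians → C(10,4) = 210.
Add back selections omitting two groups (i.e. drawn from a single group): C(5,4) + C(5,4) + C(5,4) = 15.
By inclusion–exclusion: 1365 − 630 + 15 = 750.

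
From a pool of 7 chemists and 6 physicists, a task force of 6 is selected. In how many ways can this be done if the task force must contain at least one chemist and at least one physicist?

Unrestricted: C(13,6) = 1716 ways to pick any 6 of the 13.
Selections missing a whole group: no chemists → C(6,6) = 1; no physicists → C(7,6) = 7.
Both groups omitted at once is impossible, so 1716 − 8 = 1708.

1708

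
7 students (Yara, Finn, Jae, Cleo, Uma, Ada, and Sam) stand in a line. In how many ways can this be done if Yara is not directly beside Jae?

There are 7! = 5040 arrangements in all. If Yara and Jae are adjacent, merging them into one block gives 2·(6)! = 1440 arrangements.
Complementary counting: 5040 − 1440 = 3600.

3600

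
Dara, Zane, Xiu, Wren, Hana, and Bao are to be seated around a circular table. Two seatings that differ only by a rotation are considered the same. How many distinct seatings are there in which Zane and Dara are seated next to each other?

Treat {Zane, Dara} as one unit (2 internal orders) and seat the resulting 5 units around the table: (4)! circular arrangements.
So 2 × (4)! = 2 × 24 = 48.

48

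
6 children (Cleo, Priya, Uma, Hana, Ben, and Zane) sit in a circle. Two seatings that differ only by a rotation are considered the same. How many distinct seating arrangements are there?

120

Fix one person's seat to break rotational symmetry; the remaining 5 people can be arranged in (5)! = 120 ways.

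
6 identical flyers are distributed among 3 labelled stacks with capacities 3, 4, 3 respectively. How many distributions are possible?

Without the upper bounds there are C(8,2) = 28 ways to split 6 among 3 stacks.
Subtract solutions that violate a single cap (substitute x_i' = x_i − (cap_i+1)): x_1 ≥ 4 gives C(4,2) = 6; x_2 ≥ 5 gives C(3,2) = 3; x_3 ≥ 4 gives C(4,2) = 6. Together 15.
No two caps can be exceeded simultaneously, so the pair terms are all 0.
By inclusion–exclusion the count is 28 − 15 + 0 = 13.

13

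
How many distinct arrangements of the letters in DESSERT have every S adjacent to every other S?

Treat the 2 copies of S as a single block. The multiset to arrange is then {SS, D, E, E, R, T}, 6 items in all.
That gives (6)!/(2!) = 360 arrangements.

360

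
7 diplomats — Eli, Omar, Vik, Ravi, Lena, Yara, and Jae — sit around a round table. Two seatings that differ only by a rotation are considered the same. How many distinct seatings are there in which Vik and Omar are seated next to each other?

Glue Vik and Omar into a block (2 internal orders). Seating 6 units around a circle gives (5)! arrangements.
So 2 × (5)! = 2 × 120 = 240.

240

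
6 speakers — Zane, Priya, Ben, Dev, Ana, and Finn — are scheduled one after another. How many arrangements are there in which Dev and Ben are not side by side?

480

Of the 6! = 720 arrangements, those with Dev and Ben adjacent number 2 × 5! = 240 (treat the pair as a block with 2 internal orders).
Complementary counting: 720 − 240 = 480.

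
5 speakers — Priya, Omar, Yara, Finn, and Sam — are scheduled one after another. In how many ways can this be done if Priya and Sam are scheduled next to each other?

Place the 3 others and the Priya-Sam pair as 4 objects in a line; the pair has 2 internal arrangements.
So the count is 2·(4)! = 48.

48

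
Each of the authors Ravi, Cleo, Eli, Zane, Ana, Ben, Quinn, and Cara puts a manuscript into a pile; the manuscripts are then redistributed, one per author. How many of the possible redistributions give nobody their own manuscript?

14833

Let Aᵢ be the assignments in which author i gets their own manuscript. We want the size of the complement of A₁∪…∪A_8.
By inclusion–exclusion this is Σ_{j=0}^{8} (−1)^j C(8,j)·(8−j)!.
Computing: 40320 − 40320 + 20160 − 6720 + 1680 − 336 + 56 − 8 + 1 = 14833.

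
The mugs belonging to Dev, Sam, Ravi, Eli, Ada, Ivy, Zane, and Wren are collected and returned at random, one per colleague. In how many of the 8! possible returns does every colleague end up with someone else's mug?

This is the derangement count D_8: permutations of 8 items with no fixed point.
By inclusion–exclusion this is Σ_{j=0}^{8} (−1)^j C(8,j)·(8−j)!.
Computing: 40320 − 40320 + 20160 − 6720 + 1680 − 336 + 56 − 8 + 1 = 14833.

14833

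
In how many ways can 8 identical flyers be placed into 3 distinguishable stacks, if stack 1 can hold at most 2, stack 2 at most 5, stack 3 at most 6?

Ignoring the caps, the number of non-negative solutions to x_1+…+x_3 = 8 is C(10,2) = 45.
Subtract solutions that violate a single cap (substitute x_i' = x_i − (cap_i+1)): x_1 ≥ 3 gives C(7,2) = 21; x_2 ≥ 6 gives C(4,2) = 6; x_3 ≥ 7 gives C(3,2) = 3. Together 30.
No two caps can be exceeded simultaneously, so the pair terms are all 0.
By inclusion–exclusion the count is 45 − 30 + 0 = 15.

15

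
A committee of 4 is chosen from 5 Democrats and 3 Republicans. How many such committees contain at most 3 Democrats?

65

Split by how many Democrats are chosen (0 through 3).
Sum: C(5,0)·C(3,4) + C(5,1)·C(3,3) + C(5,2)·C(3,2) + C(5,3)·C(3,1) = 0 + 5 + 30 + 30 = 65.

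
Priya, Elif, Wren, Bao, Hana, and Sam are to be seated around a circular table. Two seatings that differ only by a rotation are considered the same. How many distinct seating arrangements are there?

120

Seat Priya anywhere (absorbing the rotational symmetry), then permute the other 5: (5)! = 120.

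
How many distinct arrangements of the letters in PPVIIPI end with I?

With the last slot taken by I, it remains to arrange the other 6 letters (PPVIPI).
Those 6 letters have I appearing twice and P appearing 3 times, giving (6)!/(3!·2!) = 60.

60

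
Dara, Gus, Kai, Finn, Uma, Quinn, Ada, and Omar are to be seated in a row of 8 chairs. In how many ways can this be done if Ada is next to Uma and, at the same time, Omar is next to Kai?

Treat {Ada,Uma} as one block (2 orders) and {Omar,Kai} as another (2 orders).
That leaves 6 units to arrange: 2 × 2 × 6! = 4 × 720 = 2880.

2880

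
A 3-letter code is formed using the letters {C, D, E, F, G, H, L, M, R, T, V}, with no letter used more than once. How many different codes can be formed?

With no repetition, fill the 3 letters in order: 11 choices, then 10, down to 9.
That product is 11 × 10 × 9 = 990.

990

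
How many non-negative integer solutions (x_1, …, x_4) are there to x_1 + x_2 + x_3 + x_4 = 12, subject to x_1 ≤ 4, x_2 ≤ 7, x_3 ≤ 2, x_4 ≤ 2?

18

By stars and bars, unrestricted non-negative solutions to x_1+…+x_4 = 12 number C(12+3,3) = 455.
Subtract solutions that violate a single cap (substitute x_i' = x_i − (cap_i+1)): x_1 ≥ 5 gives C(10,3) = 120; x_2 ≥ 8 gives C(7,3) = 35; x_3 ≥ 3 gives C(12,3) = 220; x_4 ≥ 3 gives C(12,3) = 220. Together 595.
Add back pairs where two caps are both exceeded: 0 + 35 + 35 + 4 + 4 + 84 = 162.
Subtract triples: 0 + 0 + 4 + 0 = 4.
By inclusion–exclusion the count is 455 − 595 + 162 − 4 = 18.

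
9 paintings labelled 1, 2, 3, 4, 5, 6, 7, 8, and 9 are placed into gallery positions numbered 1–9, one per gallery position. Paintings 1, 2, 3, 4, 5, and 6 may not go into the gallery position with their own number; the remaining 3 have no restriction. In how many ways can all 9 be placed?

183822

Let Aᵢ (for 1 ≤ i ≤ 6) be the placements that put painting i in its forbidden gallery position. Any j of these fix j positions, leaving (9−j)! ways to fill the rest, and there are C(6,j) ways to pick which j.
By inclusion–exclusion, the number of valid placements is Σ_{j=0}^{6} (−1)^j C(6,j)·(9−j)!.
Computing: 362880 − 241920 + 75600 − 14400 + 1800 − 144 + 6 = 183822.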